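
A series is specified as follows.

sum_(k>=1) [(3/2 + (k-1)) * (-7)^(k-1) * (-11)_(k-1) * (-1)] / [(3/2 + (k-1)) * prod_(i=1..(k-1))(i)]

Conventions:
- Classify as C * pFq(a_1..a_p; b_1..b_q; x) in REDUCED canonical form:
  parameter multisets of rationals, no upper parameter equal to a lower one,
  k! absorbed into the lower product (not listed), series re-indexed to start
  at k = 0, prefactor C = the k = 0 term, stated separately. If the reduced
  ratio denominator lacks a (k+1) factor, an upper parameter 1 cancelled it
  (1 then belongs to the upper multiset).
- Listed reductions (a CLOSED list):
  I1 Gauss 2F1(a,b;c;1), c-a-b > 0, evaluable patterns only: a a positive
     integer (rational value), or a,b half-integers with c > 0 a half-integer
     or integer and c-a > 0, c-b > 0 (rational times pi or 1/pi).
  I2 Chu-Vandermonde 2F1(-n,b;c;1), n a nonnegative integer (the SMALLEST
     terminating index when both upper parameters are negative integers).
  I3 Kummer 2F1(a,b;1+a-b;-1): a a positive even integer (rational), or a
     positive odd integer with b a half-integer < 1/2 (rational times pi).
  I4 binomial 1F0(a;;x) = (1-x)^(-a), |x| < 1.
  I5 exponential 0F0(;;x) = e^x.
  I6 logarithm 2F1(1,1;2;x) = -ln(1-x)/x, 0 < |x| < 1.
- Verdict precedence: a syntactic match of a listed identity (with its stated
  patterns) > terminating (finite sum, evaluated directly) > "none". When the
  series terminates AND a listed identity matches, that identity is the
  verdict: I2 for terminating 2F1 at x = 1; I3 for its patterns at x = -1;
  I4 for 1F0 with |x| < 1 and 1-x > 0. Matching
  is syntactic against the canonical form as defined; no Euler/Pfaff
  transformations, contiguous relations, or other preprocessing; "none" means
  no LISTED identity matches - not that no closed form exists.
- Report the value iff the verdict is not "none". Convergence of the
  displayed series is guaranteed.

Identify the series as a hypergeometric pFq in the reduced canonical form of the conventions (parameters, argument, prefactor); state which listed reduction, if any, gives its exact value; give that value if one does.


This is -1 * 1F0(-11; -; -7) in reduced canonical form. Verdict: terminating (-11 upstairs). 12 nonzero terms in all; added directly. Hence: -8589934592.

Structural cue: with t_0 = -1, k + 3/2 divides numerator and denominator alike; prefactor -1 after cancelling.
Term ratio: r(k) = (-7) * (k-11) / [(k+1)] - poly over poly, x = (-7) from leading terms; C = -1 at k = 0.


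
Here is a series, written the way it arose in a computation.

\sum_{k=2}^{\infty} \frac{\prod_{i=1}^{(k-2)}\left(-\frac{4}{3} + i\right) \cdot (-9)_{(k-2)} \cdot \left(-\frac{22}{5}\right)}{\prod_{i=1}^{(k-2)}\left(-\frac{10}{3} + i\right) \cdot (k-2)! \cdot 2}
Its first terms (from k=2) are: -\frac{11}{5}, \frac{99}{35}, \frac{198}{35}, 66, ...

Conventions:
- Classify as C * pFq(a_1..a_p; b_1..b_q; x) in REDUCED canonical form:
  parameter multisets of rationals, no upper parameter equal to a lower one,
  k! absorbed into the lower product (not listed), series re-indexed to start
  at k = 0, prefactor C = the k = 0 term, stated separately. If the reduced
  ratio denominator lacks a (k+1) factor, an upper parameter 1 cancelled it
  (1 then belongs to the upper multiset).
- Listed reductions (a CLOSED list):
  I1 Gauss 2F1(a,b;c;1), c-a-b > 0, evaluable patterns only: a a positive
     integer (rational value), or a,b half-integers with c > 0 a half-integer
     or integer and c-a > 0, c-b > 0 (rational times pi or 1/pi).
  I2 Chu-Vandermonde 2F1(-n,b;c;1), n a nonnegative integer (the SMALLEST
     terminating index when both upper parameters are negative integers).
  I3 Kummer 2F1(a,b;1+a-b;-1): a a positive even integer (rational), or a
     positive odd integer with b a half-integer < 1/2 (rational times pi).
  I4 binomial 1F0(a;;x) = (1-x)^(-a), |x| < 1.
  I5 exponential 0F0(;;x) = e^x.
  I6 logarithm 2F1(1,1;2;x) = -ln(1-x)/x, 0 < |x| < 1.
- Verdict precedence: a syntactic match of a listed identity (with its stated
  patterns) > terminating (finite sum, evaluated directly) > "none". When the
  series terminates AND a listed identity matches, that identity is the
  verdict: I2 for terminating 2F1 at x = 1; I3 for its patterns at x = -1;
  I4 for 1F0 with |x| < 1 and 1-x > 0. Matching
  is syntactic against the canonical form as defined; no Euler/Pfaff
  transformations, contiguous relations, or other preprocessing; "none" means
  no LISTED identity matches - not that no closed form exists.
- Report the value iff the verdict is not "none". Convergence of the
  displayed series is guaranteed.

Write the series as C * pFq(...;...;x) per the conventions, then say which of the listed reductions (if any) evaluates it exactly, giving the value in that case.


Classification (C = -\frac{11}{5}): 2F1 with upper {-9, -\frac{1}{3}}, lower {-\frac{7}{3}}, argument x = 1. Verdict (x = 1): Vandermonde's identity (I2) applies (terminating 2F1 at x = 1 with n = 9, b = -1/3, c = -\frac{7}{3}). Value: 0.

Structural cue: t_0 = -\frac{11}{5} here, and the running product (C = -11/5, x = 1) telescopes to a rising factorial.
Adjacent-term ratio: r(k) = 1 * (k-9) (k-\frac{1}{3}) / [(k-\frac{7}{3}) (k+1)] - rational in k. x = 1; t_0 = -\frac{11}{5}; negate the roots.


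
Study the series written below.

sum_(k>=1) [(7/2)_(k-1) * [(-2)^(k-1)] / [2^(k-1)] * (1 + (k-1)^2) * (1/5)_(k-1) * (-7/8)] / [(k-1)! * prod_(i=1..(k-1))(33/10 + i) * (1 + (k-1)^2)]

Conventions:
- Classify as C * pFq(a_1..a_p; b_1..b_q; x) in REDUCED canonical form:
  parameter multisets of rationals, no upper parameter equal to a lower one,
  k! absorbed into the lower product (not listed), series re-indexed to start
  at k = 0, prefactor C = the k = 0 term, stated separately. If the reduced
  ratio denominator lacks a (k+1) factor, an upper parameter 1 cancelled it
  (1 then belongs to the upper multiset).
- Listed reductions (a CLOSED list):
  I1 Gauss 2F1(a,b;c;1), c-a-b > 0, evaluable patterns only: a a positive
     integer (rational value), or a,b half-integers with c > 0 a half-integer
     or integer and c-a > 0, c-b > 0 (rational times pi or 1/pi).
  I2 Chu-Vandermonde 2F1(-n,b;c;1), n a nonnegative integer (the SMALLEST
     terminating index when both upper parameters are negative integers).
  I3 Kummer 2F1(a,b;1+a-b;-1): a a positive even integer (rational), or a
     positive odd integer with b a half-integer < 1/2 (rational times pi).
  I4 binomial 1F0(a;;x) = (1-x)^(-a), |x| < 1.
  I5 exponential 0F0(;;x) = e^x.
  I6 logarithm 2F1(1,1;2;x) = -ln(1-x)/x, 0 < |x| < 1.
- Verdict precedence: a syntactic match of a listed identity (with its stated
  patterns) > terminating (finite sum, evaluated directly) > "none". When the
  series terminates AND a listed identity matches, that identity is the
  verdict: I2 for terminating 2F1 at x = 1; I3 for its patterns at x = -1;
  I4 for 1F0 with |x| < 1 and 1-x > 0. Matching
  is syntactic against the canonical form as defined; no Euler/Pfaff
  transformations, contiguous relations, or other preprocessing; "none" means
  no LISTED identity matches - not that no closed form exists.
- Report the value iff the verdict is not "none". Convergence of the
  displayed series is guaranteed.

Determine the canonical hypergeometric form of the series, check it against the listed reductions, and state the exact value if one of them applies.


With C = -7/8: the canonical form is 2F1(1/5, 7/2; 43/10; -1). Verdict: no listed reduction: x = -1 and upper {1/5, 7/2} fail every I1-I6 pattern.

The tell: from the first term -7/8: the two k-th powers (C = -7/8) combine into one argument.
Ratio: r(k) = (-1) * (k+1/5) (k+7/2) / [(k+43/10) (k+1)] - rational; roots negated = parameters, x = (-1), C = -7/8.


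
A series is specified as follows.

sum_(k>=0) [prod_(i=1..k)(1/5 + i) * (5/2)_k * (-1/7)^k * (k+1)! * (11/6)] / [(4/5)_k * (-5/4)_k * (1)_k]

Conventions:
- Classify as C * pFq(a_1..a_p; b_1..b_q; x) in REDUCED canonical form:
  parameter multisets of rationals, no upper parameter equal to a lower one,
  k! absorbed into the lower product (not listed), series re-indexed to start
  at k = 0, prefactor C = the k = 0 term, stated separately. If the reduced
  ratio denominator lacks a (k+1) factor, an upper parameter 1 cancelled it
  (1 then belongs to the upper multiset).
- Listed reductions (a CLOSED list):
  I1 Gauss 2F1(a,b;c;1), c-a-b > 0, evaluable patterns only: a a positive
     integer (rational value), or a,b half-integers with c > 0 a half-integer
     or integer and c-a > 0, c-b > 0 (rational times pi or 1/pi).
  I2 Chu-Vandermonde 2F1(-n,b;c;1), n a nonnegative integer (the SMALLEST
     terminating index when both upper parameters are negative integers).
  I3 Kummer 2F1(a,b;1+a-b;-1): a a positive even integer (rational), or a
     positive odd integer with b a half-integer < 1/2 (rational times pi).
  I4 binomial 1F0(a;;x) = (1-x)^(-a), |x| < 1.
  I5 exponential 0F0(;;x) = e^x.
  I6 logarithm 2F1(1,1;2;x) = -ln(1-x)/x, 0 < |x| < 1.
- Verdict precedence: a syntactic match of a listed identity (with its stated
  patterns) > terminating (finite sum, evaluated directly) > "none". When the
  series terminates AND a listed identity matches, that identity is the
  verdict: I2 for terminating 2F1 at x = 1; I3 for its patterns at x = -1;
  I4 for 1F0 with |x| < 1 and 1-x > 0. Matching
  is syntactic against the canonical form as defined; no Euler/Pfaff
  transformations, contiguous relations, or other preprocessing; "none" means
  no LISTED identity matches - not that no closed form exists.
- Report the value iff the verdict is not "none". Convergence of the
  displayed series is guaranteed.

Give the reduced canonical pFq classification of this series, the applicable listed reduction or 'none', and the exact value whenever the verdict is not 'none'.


The series (x = -1/7) is 3F2: upper {6/5, 2, 5/2}, lower {-5/4, 4/5}, prefactor 11/6. Verdict: none (x = -1/7): each listed identity misses the multisets {6/5, 2, 5/2} ; {-5/4, 4/5}.

Structural cue: t_0 being 11/6, (1)_k (C = 11/6) is k! itself.
Consecutive-term ratio: r(k) = (-1/7) * (k+6/5) (k+2) (k+5/2) / [(k-5/4) (k+4/5) (k+1)] - poly over poly, x = (-1/7) from leading terms; C = 11/6 at k = 0.


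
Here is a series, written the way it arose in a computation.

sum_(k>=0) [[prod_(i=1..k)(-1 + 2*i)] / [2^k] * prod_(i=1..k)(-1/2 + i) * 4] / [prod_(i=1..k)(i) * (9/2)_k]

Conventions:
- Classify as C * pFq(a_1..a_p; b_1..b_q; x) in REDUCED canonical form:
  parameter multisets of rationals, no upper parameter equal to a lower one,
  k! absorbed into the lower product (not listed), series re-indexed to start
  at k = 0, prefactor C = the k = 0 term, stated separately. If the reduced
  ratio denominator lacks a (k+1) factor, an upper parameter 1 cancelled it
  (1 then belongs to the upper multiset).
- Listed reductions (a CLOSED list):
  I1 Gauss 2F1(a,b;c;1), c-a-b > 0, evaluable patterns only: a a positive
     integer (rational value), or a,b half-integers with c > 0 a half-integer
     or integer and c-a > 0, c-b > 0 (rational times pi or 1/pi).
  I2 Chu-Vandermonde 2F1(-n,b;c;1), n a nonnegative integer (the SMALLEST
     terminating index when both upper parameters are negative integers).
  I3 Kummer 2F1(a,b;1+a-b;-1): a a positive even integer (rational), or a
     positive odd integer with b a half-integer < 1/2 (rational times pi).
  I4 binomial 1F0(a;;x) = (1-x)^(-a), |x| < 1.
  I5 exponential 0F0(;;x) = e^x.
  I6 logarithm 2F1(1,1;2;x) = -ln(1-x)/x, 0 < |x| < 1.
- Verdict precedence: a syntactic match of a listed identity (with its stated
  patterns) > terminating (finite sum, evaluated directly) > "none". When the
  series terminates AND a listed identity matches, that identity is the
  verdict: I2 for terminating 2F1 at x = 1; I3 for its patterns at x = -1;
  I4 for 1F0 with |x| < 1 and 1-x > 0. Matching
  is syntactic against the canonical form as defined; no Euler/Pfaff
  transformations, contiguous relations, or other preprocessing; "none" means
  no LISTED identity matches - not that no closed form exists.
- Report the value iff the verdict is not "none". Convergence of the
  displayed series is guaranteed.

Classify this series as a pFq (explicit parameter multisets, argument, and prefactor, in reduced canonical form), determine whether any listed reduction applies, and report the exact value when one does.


First insight: t_0 = 4 here, and the running product (C = 4) telescopes to a rising factorial.
Term ratio: r(k) = 1 * (k+1/2) (k+1/2) / [(k+9/2) (k+1)] - rational; roots negated = parameters, x = 1, C = 4.

With C = 4: the canonical form is 2F1(1/2, 1/2; 9/2; 1). Verdict: Gauss's theorem I1 (half-integer case) fires (x = 1; upper {1/2, 1/2} half-integers, c = 9/2 in the evaluable pattern). Hence: (175/128) * pi.


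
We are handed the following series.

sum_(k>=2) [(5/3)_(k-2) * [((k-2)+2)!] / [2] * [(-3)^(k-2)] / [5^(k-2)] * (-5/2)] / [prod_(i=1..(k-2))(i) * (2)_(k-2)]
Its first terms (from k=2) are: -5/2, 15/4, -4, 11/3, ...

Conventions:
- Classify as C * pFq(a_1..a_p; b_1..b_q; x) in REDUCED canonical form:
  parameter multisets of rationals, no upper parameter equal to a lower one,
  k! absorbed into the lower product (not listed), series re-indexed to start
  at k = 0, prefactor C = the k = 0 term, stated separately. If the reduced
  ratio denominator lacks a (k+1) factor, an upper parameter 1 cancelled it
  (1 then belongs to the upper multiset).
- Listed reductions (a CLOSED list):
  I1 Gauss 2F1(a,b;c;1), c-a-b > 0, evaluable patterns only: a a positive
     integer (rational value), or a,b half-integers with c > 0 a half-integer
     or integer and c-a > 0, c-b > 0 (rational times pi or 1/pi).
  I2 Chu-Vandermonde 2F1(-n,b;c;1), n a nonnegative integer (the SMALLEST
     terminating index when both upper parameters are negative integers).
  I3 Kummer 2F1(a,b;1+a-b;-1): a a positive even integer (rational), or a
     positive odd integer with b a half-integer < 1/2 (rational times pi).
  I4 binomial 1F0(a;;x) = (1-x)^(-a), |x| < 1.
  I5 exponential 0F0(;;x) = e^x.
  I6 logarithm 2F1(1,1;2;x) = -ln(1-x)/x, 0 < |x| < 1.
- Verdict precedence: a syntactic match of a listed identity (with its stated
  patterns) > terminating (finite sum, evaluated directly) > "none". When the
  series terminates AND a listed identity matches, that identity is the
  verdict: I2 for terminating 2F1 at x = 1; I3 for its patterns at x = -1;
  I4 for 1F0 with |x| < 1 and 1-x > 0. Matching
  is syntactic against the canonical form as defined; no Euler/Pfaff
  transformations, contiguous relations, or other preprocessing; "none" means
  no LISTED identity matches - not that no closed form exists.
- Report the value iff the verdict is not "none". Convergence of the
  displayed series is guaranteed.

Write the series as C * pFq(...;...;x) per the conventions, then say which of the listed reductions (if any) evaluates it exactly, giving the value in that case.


x = -3/5 here; the reduced form reads 2F1, upper {5/3, 3}, lower {2}, C = -5/2. Verdict: none. Every listed pattern misses the 2F1 form at -3/5, upper {5/3, 3}.

The tell: with t_0 = -5/2, the product of the first k integers (prefactor -5/2) is k!.
Consecutive-term ratio: r(k) = (-3/5) * (k+5/3) (k+3) / [(k+2) (k+1)] - rational in k. x = (-3/5); t_0 = -5/2; negate the roots.


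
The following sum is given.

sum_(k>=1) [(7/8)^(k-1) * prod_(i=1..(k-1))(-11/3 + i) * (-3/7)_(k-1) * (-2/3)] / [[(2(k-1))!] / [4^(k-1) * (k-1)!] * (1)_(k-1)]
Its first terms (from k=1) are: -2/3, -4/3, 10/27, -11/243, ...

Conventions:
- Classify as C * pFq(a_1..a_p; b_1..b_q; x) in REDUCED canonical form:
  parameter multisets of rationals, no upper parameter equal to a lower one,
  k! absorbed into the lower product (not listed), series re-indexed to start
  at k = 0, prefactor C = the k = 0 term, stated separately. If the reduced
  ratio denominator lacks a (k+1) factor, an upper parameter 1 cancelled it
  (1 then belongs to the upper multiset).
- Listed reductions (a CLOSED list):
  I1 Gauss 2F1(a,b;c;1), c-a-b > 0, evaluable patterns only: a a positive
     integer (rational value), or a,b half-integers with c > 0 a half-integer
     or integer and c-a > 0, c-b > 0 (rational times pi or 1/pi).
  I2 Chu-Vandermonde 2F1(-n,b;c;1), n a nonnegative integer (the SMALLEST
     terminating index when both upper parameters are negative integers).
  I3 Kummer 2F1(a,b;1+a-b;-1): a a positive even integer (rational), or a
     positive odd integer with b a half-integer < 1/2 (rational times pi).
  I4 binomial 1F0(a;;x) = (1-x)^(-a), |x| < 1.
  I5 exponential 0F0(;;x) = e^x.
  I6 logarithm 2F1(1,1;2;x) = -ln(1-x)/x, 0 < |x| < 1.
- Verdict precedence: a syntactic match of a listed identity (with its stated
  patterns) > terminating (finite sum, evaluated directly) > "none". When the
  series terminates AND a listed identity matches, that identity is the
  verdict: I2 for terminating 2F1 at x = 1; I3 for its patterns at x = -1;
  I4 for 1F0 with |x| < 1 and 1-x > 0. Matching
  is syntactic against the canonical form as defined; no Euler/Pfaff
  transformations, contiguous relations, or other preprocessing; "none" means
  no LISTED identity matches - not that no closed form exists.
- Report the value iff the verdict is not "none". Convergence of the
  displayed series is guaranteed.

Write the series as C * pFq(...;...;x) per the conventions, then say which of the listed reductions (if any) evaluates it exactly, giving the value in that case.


Classification (C = -2/3): 2F1 with upper {-8/3, -3/7}, lower {1/2}, argument x = 7/8. Verdict: none here - no I1-I6 shape fits x = 7/8 with lower {1/2}.

Key step: t_0 being -2/3, (1)_k (C = -2/3) is k! itself.
Term ratio: r(k) = (7/8) * (k-8/3) (k-3/7) / [(k+1/2) (k+1)] - rational in k. x = (7/8); t_0 = -2/3; negate the roots.


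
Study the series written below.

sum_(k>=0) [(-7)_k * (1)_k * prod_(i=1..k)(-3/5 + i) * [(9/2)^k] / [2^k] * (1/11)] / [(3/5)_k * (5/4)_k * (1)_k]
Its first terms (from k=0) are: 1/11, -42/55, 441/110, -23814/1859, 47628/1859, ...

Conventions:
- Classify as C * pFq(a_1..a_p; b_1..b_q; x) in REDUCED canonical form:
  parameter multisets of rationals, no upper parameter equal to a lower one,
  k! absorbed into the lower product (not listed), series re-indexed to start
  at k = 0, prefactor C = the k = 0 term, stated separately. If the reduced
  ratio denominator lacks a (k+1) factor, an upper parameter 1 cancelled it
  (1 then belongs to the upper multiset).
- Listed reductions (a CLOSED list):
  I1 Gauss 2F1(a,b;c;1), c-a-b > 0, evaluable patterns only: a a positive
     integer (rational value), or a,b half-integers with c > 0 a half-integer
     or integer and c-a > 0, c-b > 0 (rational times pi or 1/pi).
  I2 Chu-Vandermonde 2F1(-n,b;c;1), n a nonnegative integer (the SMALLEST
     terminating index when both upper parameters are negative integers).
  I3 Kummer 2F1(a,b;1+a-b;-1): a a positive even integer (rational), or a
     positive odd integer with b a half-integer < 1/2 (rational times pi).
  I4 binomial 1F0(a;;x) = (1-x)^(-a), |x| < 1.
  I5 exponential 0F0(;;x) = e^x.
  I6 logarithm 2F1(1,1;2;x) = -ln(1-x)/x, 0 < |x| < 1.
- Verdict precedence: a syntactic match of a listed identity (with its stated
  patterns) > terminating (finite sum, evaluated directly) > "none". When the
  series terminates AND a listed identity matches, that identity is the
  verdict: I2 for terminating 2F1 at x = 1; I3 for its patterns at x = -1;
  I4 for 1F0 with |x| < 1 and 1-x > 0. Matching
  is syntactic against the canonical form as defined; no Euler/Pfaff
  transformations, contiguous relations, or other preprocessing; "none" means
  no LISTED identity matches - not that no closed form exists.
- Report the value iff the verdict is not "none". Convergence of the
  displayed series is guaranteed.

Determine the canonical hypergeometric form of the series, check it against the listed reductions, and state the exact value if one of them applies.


Classification (C = 1/11): 3F2 with upper {-7, 2/5, 1}, lower {3/5, 5/4}, argument x = 9/4. Verdict: terminating - the sum ends at index 7 because -7 is a negative integer; exact evaluation follows. Exact value: -4294051/61997650.

The tell: x = (9/4) and the running product (C = 1/11) telescopes to a rising factorial.
Ratio: r(k) = (9/4) * (k-7) (k+2/5) (k+1) / [(k+3/5) (k+5/4) (k+1)] ; factor over Q: parameters, x = (9/4), and C = 1/11.


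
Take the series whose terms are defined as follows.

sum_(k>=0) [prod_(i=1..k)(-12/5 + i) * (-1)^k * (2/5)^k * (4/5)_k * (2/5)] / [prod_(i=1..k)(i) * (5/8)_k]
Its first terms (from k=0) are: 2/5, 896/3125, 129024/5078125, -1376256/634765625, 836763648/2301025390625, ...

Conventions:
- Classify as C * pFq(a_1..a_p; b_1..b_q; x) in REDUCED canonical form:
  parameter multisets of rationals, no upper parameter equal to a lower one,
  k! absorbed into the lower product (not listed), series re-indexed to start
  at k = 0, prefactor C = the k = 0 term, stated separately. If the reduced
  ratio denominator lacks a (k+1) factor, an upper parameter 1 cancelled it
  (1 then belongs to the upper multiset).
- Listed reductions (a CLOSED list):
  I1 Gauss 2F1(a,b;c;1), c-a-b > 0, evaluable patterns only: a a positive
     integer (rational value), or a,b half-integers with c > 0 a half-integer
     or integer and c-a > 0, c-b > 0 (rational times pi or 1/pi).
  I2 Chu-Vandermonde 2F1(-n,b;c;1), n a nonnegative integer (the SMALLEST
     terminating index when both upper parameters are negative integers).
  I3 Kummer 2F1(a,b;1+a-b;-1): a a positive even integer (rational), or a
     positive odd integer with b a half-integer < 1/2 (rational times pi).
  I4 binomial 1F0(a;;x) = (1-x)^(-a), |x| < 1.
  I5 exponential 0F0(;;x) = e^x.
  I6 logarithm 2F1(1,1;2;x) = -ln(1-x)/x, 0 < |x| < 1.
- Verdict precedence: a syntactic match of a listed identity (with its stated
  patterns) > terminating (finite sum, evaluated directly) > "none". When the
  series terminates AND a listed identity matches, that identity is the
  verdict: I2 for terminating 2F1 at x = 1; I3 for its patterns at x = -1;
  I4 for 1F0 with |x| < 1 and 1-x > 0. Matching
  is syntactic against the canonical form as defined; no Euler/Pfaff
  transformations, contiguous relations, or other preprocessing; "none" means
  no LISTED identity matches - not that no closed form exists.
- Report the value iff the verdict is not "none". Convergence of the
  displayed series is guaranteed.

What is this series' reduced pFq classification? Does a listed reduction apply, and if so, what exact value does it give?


Prefactor 2/5, argument -2/5: 2F1 with upper {-7/5, 4/5} over lower {5/8}. Verdict: none. No listed pattern accepts 2F1(-7/5, 4/5; 5/8; -2/5).

The tell: with t_0 = 2/5, the product of the first k integers (prefactor 2/5) is k!.
Adjacent-term ratio: r(k) = (-2/5) * (k-7/5) (k+4/5) / [(k+5/8) (k+1)] - rational in k, leading ratio (-2/5); with t_0 = 2/5, classification follows.


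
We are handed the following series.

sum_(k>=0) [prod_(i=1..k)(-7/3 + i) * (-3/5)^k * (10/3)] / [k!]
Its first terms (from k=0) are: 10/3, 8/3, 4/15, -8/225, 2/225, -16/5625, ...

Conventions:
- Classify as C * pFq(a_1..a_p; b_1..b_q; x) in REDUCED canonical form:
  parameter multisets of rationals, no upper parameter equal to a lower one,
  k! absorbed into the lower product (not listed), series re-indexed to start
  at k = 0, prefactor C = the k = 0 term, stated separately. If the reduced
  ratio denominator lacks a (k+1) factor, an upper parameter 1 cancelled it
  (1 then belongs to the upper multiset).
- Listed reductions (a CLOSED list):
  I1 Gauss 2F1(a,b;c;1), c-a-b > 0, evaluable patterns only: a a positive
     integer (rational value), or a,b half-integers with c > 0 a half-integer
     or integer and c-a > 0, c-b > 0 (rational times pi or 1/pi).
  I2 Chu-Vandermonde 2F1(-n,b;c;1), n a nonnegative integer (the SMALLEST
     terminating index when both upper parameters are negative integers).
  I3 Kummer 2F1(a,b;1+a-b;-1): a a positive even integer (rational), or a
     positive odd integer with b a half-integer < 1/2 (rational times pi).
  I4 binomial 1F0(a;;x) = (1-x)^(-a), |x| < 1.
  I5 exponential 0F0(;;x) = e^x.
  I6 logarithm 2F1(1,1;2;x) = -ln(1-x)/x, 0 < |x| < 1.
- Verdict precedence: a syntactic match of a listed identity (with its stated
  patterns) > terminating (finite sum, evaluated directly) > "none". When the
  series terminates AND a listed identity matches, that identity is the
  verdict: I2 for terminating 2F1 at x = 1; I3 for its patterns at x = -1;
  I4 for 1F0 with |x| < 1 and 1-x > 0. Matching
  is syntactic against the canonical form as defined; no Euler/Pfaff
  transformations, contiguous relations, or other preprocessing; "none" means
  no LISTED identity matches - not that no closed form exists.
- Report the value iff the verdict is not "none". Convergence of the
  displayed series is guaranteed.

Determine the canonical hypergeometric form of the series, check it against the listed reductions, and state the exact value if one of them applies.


x = -3/5 here; the reduced form reads 1F0, upper {-4/3}, lower {-}, C = 10/3. Verdict: this is the binomial series (I4) (the 1F0 binomial series: exponent 4/3, x = -3/5). Sum: (10/3) * (8/5)^(4/3).

Key step: t_0 being 10/3, the running product (C = 10/3) telescopes to a rising factorial.
Step ratio: r(k) = (-3/5) * (k-4/3) / [(k+1)] ; factor over Q: parameters, x = (-3/5), and C = 10/3.


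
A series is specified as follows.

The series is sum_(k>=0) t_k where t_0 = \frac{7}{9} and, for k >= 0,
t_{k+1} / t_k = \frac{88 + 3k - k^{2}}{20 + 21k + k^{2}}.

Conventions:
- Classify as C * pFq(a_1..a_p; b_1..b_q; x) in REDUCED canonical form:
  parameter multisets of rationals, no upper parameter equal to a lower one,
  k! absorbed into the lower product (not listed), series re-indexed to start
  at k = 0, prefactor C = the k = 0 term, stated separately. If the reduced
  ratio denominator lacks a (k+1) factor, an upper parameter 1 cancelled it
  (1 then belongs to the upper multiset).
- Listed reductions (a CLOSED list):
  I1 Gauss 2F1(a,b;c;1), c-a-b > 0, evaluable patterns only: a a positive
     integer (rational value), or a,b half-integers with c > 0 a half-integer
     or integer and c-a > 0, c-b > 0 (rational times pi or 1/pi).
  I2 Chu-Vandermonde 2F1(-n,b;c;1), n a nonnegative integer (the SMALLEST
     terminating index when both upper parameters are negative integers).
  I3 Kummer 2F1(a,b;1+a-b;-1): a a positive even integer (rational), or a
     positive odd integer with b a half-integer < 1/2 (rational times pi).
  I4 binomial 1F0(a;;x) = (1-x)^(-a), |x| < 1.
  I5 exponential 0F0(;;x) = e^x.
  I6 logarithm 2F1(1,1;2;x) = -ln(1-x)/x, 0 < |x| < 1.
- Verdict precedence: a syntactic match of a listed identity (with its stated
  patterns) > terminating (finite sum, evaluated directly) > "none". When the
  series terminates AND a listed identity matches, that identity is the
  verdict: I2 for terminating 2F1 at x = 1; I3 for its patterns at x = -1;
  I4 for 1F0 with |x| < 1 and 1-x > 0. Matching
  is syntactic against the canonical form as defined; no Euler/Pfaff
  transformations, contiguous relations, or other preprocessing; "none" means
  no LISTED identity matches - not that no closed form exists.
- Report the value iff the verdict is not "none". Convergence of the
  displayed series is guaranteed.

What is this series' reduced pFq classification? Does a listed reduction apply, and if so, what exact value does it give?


Reduced: x = -1, 2F1, upper = {-11, 8}, lower = {20}, C = \frac{7}{9}. Verdict: the Kummer evaluation I3 applies (x = -1; c = 20 equals 1+a-b for upper {-11, 8}: listed pattern). Value: \frac{646}{15}.

First insight: with t_0 = \frac{7}{9}, factor the ratio over Q (prefactor 7/9): negated roots = parameters.
Adjacent-term ratio: r(k) = -1 * (k-11) (k+8) / [(k+20) (k+1)] - poly over poly, x = -1 from leading terms; C = \frac{7}{9} at k = 0.


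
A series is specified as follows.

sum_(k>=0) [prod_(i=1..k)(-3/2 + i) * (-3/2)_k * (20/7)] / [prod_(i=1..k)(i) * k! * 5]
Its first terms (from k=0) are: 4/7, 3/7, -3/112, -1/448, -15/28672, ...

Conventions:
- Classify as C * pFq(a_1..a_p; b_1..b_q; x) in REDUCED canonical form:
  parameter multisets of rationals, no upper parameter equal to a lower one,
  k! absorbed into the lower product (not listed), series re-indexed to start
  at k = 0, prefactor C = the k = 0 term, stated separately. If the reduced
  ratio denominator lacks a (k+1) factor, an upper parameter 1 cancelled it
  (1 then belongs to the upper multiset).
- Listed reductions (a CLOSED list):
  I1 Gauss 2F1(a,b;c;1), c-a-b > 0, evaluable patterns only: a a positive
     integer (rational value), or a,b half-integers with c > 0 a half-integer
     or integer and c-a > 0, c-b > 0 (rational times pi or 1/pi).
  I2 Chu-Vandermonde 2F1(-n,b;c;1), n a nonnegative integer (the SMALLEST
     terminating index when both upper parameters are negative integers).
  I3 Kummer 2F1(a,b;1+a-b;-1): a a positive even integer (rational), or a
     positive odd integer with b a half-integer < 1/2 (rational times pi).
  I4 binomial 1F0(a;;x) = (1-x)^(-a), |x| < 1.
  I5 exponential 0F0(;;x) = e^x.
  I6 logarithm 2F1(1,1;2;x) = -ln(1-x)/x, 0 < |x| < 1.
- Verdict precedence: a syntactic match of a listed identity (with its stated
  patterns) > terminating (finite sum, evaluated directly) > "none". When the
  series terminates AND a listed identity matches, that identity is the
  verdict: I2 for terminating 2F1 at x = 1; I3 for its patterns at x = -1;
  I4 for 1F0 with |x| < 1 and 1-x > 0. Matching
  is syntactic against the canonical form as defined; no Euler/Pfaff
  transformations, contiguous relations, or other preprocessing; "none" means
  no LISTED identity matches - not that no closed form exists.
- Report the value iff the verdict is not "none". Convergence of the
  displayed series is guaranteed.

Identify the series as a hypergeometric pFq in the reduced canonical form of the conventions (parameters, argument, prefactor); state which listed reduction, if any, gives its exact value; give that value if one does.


The tell: from the first term 4/7: the lower running product (C = 4/7, x = 1) is a rising factorial.
Ratio: r(k) = 1 * (k-3/2) (k-1/2) / [(k+1) (k+1)] ; factor over Q: parameters, x = 1, and C = 4/7.

With C = 4/7: the canonical form is 2F1(-3/2, -1/2; 1; 1). Verdict: Gauss (I1, half-integer pattern) fires (x = 1; upper {-3/2, -1/2} half-integers, c = 1 in the evaluable pattern). Exact value: (64/21) / pi.


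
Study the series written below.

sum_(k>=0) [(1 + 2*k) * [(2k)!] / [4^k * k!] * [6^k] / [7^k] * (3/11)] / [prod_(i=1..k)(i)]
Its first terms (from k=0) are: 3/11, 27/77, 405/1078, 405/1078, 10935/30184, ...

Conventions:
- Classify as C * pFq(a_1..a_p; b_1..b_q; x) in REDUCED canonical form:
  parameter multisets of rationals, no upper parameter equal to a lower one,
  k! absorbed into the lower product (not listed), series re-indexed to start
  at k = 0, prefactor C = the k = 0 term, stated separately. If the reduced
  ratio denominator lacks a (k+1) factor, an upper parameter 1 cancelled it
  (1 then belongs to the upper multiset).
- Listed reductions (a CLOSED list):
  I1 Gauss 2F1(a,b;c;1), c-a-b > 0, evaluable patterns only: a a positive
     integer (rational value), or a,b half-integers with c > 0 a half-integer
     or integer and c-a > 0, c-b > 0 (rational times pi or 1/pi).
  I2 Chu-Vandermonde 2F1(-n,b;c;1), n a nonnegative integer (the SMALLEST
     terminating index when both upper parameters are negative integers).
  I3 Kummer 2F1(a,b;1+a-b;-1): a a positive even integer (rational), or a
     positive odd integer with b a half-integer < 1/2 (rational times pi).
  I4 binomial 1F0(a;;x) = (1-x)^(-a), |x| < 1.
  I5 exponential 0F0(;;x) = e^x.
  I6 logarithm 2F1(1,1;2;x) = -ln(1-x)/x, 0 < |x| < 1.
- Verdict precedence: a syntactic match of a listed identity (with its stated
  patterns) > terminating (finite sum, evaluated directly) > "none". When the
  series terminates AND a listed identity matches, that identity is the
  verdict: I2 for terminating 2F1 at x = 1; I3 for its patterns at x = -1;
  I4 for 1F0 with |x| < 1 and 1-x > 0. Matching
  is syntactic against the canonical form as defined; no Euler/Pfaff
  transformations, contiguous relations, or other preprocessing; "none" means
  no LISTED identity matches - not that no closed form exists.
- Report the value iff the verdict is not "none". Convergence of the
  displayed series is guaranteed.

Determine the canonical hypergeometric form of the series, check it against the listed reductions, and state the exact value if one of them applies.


Classification (C = 3/11): 1F0 with upper {3/2}, lower {-}, argument x = 6/7. Verdict: the I4 binomial reduction applies (the 1F0 binomial series: exponent -3/2, x = 6/7). Value: (3/11) * (1/7)^(-3/2).

Key observation: t_0 being 3/11, the (2k+1) factor (prefactor 3/11) shifts (1/2)_k to (3/2)_k.
Adjacent-term ratio: r(k) = (6/7) * (k+3/2) / [(k+1)] ; factor over Q: parameters, x = (6/7), and C = 3/11.


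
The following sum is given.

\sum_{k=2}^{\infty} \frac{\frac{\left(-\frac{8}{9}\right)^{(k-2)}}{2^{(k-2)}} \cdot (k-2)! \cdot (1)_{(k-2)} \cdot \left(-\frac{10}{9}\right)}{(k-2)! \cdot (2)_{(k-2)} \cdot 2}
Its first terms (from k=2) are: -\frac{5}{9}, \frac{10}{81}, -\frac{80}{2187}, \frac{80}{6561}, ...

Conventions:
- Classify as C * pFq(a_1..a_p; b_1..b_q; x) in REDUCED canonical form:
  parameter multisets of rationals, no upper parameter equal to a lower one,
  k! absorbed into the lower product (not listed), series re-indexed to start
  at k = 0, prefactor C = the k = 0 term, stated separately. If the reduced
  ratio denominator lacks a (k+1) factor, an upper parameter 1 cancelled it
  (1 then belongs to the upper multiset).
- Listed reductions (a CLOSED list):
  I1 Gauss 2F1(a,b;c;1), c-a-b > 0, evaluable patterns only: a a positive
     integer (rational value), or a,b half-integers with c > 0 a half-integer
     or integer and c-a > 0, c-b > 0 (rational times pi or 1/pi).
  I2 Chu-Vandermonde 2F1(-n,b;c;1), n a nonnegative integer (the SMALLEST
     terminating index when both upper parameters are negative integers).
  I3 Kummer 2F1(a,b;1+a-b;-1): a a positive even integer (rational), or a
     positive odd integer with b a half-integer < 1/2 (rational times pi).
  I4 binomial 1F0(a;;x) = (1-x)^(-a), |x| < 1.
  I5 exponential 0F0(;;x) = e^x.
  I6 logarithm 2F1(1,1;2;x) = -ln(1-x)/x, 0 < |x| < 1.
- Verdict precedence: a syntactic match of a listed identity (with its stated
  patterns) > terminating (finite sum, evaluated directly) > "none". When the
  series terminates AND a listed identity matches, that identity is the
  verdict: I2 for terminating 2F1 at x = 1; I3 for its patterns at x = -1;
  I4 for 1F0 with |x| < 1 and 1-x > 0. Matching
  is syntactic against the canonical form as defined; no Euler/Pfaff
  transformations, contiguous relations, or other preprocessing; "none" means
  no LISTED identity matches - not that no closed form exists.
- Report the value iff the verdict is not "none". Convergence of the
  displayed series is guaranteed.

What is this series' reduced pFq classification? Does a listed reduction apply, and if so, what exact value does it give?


Key observation: x = -\frac{4}{9} and the factorial ratio (prefactor -5/9) (k+a-1)!/(a-1)! is a rising factorial (a)_k.
Ratio: r(k) = -\frac{4}{9} * (k+1) (k+1) / [(k+2) (k+1)] - rational in k, leading ratio -\frac{4}{9}; with t_0 = -\frac{5}{9}, classification follows.

With C = -\frac{5}{9}: the canonical form is 2F1(1, 1; 2; -\frac{4}{9}). Verdict (x = -\frac{4}{9}): the I6 logarithm reduction applies (the logarithm: parameters (1,1;2), x = -\frac{4}{9}). Hence: \left(-\frac{5}{4}\right) \cdot \ln\left(\frac{13}{9}\right).


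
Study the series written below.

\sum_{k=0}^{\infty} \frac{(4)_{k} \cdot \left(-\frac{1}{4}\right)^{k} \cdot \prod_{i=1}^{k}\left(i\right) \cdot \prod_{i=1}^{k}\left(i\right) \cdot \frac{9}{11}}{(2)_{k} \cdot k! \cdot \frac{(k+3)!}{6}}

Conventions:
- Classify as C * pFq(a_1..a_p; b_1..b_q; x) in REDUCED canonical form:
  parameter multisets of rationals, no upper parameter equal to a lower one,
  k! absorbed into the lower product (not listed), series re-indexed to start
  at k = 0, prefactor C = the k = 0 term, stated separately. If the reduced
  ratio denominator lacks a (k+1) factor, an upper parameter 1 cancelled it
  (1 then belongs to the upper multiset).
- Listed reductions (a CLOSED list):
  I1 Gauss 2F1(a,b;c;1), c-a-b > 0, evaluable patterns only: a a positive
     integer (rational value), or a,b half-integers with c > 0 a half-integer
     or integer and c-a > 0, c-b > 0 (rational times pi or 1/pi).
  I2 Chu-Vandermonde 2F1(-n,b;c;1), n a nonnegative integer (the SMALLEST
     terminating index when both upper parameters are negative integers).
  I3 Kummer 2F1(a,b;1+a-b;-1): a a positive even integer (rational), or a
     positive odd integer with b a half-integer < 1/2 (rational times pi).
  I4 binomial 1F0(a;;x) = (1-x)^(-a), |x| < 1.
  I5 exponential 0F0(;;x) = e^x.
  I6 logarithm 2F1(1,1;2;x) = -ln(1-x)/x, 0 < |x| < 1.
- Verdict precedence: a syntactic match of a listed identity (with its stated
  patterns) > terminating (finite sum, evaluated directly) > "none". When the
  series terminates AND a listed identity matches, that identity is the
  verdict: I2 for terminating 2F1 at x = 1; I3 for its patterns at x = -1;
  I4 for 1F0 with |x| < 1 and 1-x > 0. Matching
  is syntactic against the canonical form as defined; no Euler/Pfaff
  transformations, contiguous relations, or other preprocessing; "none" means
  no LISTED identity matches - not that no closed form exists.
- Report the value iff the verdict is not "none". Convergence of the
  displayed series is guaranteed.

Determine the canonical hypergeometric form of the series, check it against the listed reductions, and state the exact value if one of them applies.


This is \frac{9}{11} * 2F1(1, 1; 2; -\frac{1}{4}) in reduced canonical form. Verdict: this is the logarithmic series (I6) (the logarithm: parameters (1,1;2), x = -\frac{1}{4}). Exact value: \frac{36}{11} \cdot \ln\left(\frac{5}{4}\right).

First insight: x = -\frac{1}{4} and the running product (prefactor 9/11) telescopes to a rising factorial.
Consecutive-term ratio: r(k) = -\frac{1}{4} * (k+1) (k+1) / [(k+2) (k+1)] ; factor over Q: parameters, x = -\frac{1}{4}, and C = \frac{9}{11}.


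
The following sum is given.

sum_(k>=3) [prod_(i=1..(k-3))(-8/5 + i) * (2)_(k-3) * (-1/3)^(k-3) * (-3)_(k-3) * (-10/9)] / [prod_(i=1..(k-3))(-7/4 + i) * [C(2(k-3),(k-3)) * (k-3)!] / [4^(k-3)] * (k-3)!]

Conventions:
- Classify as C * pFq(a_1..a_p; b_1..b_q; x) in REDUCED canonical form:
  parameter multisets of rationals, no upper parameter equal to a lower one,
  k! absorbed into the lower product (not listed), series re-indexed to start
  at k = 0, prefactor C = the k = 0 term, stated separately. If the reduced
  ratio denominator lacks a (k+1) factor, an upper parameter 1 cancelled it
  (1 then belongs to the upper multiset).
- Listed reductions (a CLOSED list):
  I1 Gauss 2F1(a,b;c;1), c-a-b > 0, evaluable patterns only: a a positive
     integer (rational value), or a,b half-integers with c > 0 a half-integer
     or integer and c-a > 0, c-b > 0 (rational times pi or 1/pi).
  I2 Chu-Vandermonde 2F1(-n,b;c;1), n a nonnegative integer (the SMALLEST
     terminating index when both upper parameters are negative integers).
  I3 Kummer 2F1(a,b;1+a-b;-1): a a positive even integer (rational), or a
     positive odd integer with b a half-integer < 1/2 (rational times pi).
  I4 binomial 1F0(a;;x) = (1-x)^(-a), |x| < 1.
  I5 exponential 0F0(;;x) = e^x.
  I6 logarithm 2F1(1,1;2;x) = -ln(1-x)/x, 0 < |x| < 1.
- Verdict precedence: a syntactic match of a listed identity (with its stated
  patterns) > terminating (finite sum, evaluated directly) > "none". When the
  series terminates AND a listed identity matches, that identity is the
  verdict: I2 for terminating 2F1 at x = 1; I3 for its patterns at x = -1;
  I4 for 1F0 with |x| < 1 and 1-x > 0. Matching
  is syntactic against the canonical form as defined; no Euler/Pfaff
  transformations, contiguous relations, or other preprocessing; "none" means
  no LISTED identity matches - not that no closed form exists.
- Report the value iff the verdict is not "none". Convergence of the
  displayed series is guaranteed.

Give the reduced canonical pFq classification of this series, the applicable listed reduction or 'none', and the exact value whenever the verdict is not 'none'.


Reduced: x = -1/3, 3F2, upper = {-3, -3/5, 2}, lower = {-3/4, 1/2}, C = -10/9. Verdict: terminating - upper parameter -3 makes this a finite sum (last index 3), evaluated exactly. Its exact value is -1399438/151875.

Key step: from the first term -10/9: the running product (prefactor -10/9) telescopes to a rising factorial.
Adjacent-term ratio: r(k) = (-1/3) * (k-3) (k-3/5) (k+2) / [(k-3/4) (k+1/2) (k+1)] - rational in k. x = (-1/3); t_0 = -10/9; negate the roots.
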